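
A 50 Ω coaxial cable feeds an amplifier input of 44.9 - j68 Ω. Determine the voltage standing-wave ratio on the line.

Γ = (Z_L − Z_0)/(Z_L + Z_0) = (-5.1 − j68)/(94.9 − j68)
|Γ| = 68.2/117 = 0.584
VSWR = (1 + |Γ|)/(1 − |Γ|) = 1.58/0.416

VSWR ≈ 3.81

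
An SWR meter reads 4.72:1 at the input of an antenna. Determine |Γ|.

|Γ| ≈ 0.65

|Γ| = (S − 1)/(S + 1) = (4.72 − 1)/(4.72 + 1) = 3.72/5.72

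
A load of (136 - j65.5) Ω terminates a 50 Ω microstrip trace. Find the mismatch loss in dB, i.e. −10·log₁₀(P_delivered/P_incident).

Γ = (86 − j65.5)/(186 − j65.5), |Γ| = 0.548
|Γ|² = 0.301, so P_del/P_inc = 1 − |Γ|² = 0.699
ML = −10·log₁₀(1 − |Γ|²)

mismatch loss ≈ 1.55 dB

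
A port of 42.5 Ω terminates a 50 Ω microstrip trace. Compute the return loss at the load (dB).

RL ≈ 21.8 dB

Γ = (42.5 − 50)/(42.5 + 50) = -0.0811
RL = −20·log₁₀|Γ| = −20·log₁₀(0.0811)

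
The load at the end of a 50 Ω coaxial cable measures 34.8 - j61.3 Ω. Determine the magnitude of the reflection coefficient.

Γ = (Z_L − Z_0)/(Z_L + Z_0) = (-15.2 − j61.3)/(84.8 − j61.3)
|Γ| = 63.2/105

|Γ| ≈ 0.604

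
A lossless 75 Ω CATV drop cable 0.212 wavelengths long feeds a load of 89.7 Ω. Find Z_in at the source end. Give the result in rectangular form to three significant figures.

Z_in ≈ 63.8 − j5.27 Ω

βl = 2π × 0.212 = 76.3°
tan(βl) = tan(76.3°) = 4.11
Z_in = Z_0·(Z_L + jZ_0·tanβl)/(Z_0 + jZ_L·tanβl)
     = 75·(89.7 + j308)/(75 + j369)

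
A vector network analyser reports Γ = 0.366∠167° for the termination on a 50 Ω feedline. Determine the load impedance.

Z_L ≈ 23.4 + j4.46 Ω

Z_L = Z_0·(1 + Γ)/(1 − Γ) = 50·(0.643 + j0.0823)/(1.36 − j0.0823)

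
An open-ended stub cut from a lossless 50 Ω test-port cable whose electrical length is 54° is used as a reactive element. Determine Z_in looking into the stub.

tan(βl) = 1.38
For an open-ended stub, Z_in = −jZ_0·cot(βl) = −jZ_0/tan(βl)

Z_in ≈ −j36.3 Ω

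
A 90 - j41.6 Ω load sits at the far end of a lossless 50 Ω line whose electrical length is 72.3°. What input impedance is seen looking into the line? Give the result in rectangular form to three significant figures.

tan(βl) = tan(72.3°) = 3.13
Z_in = Z_0·(Z_L + jZ_0·tanβl)/(Z_0 + jZ_L·tanβl)
     = 50·(90 + j115)/(180 + j282)

Z_in ≈ 21.7 − j2.06 Ω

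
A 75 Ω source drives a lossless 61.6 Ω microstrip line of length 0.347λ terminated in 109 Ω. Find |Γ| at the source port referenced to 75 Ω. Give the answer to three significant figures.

βl = 2π × 0.347 = 125°
tan(βl) = -1.43
Z_in = Z_0·(Z_L + jZ_0·tanβl)/(Z_0 + jZ_L·tanβl) = 44.8 + j25.3 Ω
Γ_s = (Z_in − Z_s)/(Z_in + Z_s) = (-30.2 + j25.3)/(120 + j25.3), |Γ_s| = 0.322

|Γ| ≈ 0.322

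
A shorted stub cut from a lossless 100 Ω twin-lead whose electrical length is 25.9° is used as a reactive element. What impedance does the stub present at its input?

tan(βl) = 0.486
For a shorted stub, Z_in = jZ_0·tan(βl)

Z_in ≈ +j48.6 Ω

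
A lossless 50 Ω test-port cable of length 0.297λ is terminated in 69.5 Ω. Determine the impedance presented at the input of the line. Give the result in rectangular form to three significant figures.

βl = 2π × 0.297 = 107°
tan(βl) = tan(107°) = -3.29
Z_in = Z_0·(Z_L + jZ_0·tanβl)/(Z_0 + jZ_L·tanβl)
     = 50·(69.5 − j164)/(50 − j228)

Z_in ≈ 37.5 + j7 Ω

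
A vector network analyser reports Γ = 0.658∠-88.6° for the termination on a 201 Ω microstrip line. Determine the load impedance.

Z_L ≈ 81.4 − j189 Ω

Z_L = Z_0·(1 + Γ)/(1 − Γ) = 201·(1.02 − j0.658)/(0.984 + j0.658)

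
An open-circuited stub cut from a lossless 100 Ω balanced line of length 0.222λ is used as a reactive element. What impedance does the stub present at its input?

Z_in ≈ −j17.8 Ω

βl = 2π × 0.222 = 79.9°
tan(βl) = 5.63
For an open-circuited stub, Z_in = −jZ_0·cot(βl) = −jZ_0/tan(βl)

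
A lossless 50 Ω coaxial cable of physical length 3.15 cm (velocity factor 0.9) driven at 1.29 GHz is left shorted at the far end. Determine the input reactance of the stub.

λ = v/f = 0.9·c / 1.29 GHz = 0.209 m
βl = 2π·l/λ = 2π × 0.15 = 54.2°
tan(βl) = 1.39
For a shorted stub, Z_in = jZ_0·tan(βl)

X_in ≈ 69.3 Ω (inductive)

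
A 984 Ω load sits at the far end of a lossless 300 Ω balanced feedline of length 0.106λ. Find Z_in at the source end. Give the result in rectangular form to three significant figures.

Z_in ≈ 208 − j301 Ω

βl = 2π × 0.106 = 38.2°
tan(βl) = tan(38.2°) = 0.786
Z_in = Z_0·(Z_L + jZ_0·tanβl)/(Z_0 + jZ_L·tanβl)
     = 300·(984 + j236)/(300 + j773)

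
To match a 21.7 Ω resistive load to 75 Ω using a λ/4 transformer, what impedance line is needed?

Z_qwt ≈ 40.3 Ω

Z_qwt = √(Z_0·R_L) = √(75 × 21.7) = √1628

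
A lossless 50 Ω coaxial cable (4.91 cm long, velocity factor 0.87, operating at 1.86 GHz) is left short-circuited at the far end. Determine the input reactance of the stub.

λ = v/f = 0.87·c / 1.86 GHz = 0.14 m
βl = 2π·l/λ = 2π × 0.35 = 126°
tan(βl) = -1.38
For a short-circuited stub, Z_in = jZ_0·tan(βl)

X_in ≈ -68.9 Ω (capacitive)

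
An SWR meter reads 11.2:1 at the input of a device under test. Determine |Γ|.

|Γ| ≈ 0.836

|Γ| = (S − 1)/(S + 1) = (11.2 − 1)/(11.2 + 1) = 10.2/12.2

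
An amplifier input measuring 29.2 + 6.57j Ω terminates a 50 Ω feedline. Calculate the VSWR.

VSWR ≈ 1.76

Γ = (Z_L − Z_0)/(Z_L + Z_0) = (-20.8 + j6.57)/(79.2 + j6.57)
|Γ| = 21.8/79.5 = 0.274
VSWR = (1 + |Γ|)/(1 − |Γ|) = 1.27/0.726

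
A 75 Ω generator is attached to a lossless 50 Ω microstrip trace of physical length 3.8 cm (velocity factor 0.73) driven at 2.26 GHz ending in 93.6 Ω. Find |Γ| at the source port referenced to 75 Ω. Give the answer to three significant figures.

|Γ| ≈ 0.33

λ = v/f = 0.73·c / 2.26 GHz = 0.0969 m
βl = 2π·l/λ = 2π × 0.392 = 141°
tan(βl) = -0.805
Z_in = Z_0·(Z_L + jZ_0·tanβl)/(Z_0 + jZ_L·tanβl) = 47.2 + j30.8 Ω
Γ_s = (Z_in − Z_s)/(Z_in + Z_s) = (-27.8 + j30.8)/(122 + j30.8), |Γ_s| = 0.33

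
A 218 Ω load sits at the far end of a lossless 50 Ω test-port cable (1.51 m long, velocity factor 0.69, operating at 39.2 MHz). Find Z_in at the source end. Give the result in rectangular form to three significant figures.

λ = v/f = 0.69·c / 39.2 MHz = 5.28 m
βl = 2π·l/λ = 2π × 0.286 = 103°
tan(βl) = tan(103°) = -4.35
Z_in = Z_0·(Z_L + jZ_0·tanβl)/(Z_0 + jZ_L·tanβl)
     = 50·(218 − j218)/(50 − j949)

Z_in ≈ 12 + j10.9 Ω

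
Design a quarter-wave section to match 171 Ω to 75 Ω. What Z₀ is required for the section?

Z_qwt ≈ 113 Ω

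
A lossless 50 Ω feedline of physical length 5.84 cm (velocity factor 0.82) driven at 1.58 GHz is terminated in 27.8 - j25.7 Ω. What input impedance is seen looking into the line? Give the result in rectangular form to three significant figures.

Z_in ≈ 102 − j39.2 Ω

λ = v/f = 0.82·c / 1.58 GHz = 0.156 m
βl = 2π·l/λ = 2π × 0.375 = 135°
tan(βl) = tan(135°) = -0.999
Z_in = Z_0·(Z_L + jZ_0·tanβl)/(Z_0 + jZ_L·tanβl)
     = 50·(27.8 − j75.6)/(24.3 − j27.8)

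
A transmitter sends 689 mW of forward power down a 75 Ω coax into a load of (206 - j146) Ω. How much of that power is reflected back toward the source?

P_reflected ≈ 264 mW

|Γ| = |(131 − j146)/(281 − j146)| = 0.619
|Γ|² = 0.384
P_refl = |Γ|²·P_inc = 264 mW, P_del = (1 − |Γ|²)·P_inc = 425 mW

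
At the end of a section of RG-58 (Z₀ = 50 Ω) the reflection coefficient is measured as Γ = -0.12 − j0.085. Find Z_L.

Z_L ≈ 38.8 − j6.74 Ω

Z_L = Z_0·(1 + Γ)/(1 − Γ) = 50·(0.88 − j0.085)/(1.12 + j0.085)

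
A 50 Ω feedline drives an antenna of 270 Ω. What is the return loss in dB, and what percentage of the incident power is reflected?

Γ = (270 − 50)/(270 + 50) = 0.688
RL = −20·log₁₀(0.688) = 3.25 dB
P_refl/P_inc = |Γ|² = 0.473

RL ≈ 3.25 dB; 47.3% of incident power reflected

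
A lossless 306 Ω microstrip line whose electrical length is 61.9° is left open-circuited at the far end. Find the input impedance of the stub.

Z_in ≈ −j163 Ω

tan(βl) = 1.87
For an open-circuited stub, Z_in = −jZ_0·cot(βl) = −jZ_0/tan(βl)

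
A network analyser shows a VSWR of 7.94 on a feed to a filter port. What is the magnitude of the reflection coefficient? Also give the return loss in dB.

|Γ| ≈ 0.776; return loss ≈ 2.2 dB

|Γ| = (S − 1)/(S + 1) = (7.94 − 1)/(7.94 + 1) = 6.94/8.94
RL = −20·log₁₀|Γ| = −20·log₁₀(0.776)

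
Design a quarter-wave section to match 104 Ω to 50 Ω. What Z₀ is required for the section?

Z_qwt ≈ 72.1 Ω

Z_qwt = √(Z_0·R_L) = √(50 × 104) = √5200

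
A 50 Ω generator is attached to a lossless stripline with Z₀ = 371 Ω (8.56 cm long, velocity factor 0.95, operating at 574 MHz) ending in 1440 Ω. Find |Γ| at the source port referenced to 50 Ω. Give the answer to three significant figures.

λ = v/f = 0.95·c / 574 MHz = 0.497 m
βl = 2π·l/λ = 2π × 0.172 = 62.1°
tan(βl) = 1.89
Z_in = Z_0·(Z_L + jZ_0·tanβl)/(Z_0 + jZ_L·tanβl) = 120 − j180 Ω
Γ_s = (Z_in − Z_s)/(Z_in + Z_s) = (70.2 − j180)/(170 − j180), |Γ_s| = 0.78

|Γ| ≈ 0.78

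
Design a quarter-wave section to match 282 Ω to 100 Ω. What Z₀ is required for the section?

Z_qwt = √(Z_0·R_L) = √(100 × 282) = √28200

Z_qwt ≈ 168 Ω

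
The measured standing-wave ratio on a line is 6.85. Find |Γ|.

|Γ| = (S − 1)/(S + 1) = (6.85 − 1)/(6.85 + 1) = 5.85/7.85

|Γ| ≈ 0.745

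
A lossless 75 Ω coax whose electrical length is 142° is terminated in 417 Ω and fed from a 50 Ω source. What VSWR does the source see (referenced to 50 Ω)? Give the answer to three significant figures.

tan(βl) = -0.781
Z_in = Z_0·(Z_L + jZ_0·tanβl)/(Z_0 + jZ_L·tanβl) = 33.8 + j88.2 Ω
Γ_s = (Z_in − Z_s)/(Z_in + Z_s) = (-16.2 + j88.2)/(83.8 + j88.2), |Γ_s| = 0.737
VSWR = (1 + |Γ_s|)/(1 − |Γ_s|)

VSWR ≈ 6.61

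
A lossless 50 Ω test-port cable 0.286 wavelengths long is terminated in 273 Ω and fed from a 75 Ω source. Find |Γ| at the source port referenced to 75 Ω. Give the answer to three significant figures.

|Γ| ≈ 0.777

βl = 2π × 0.286 = 103°
tan(βl) = -4.35
Z_in = Z_0·(Z_L + jZ_0·tanβl)/(Z_0 + jZ_L·tanβl) = 9.63 + j11.1 Ω
Γ_s = (Z_in − Z_s)/(Z_in + Z_s) = (-65.4 + j11.1)/(84.6 + j11.1), |Γ_s| = 0.777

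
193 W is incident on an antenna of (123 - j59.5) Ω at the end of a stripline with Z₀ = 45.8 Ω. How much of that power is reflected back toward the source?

|Γ| = |(77.2 − j59.5)/(168.8 − j59.5)| = 0.545
|Γ|² = 0.297
P_refl = |Γ|²·P_inc = 57.2 W, P_del = (1 − |Γ|²)·P_inc = 136 W

P_reflected ≈ 57.2 W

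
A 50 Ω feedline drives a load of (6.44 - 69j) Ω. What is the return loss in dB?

Γ = (-43.56 − j69)/(56.44 − j69), |Γ| = 0.915
RL = −20·log₁₀|Γ| = −20·log₁₀(0.915)

RL ≈ 0.768 dB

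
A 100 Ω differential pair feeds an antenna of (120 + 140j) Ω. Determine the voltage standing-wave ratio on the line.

VSWR ≈ 3.37

Γ = (Z_L − Z_0)/(Z_L + Z_0) = (20 + j140)/(220 + j140)
|Γ| = 141/261 = 0.542
VSWR = (1 + |Γ|)/(1 − |Γ|) = 1.54/0.458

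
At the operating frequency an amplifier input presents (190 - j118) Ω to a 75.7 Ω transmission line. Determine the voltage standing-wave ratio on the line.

Γ = (Z_L − Z_0)/(Z_L + Z_0) = (114.3 − j118)/(265.7 − j118)
|Γ| = 164/291 = 0.565
VSWR = (1 + |Γ|)/(1 − |Γ|) = 1.57/0.435

VSWR ≈ 3.6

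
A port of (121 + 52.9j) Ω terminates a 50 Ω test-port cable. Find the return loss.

RL ≈ 6.11 dB

Γ = (71 + j52.9)/(171 + j52.9), |Γ| = 0.495
RL = −20·log₁₀|Γ| = −20·log₁₀(0.495)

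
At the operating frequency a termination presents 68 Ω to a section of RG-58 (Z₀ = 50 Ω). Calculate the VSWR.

VSWR ≈ 1.36

Γ = (68 − 50)/(68 + 50) = 0.153
VSWR = (1 + 0.153)/(1 − 0.153)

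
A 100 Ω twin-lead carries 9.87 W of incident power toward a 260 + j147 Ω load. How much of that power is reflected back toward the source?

|Γ| = |(160 + j147)/(360 + j147)| = 0.559
|Γ|² = 0.312
P_refl = |Γ|²·P_inc = 3.08 W, P_del = (1 − |Γ|²)·P_inc = 6.79 W

P_reflected ≈ 3.08 W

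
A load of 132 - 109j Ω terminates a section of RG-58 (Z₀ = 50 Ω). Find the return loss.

RL ≈ 3.84 dB

Γ = (82 − j109)/(182 − j109), |Γ| = 0.643
RL = −20·log₁₀|Γ| = −20·log₁₀(0.643)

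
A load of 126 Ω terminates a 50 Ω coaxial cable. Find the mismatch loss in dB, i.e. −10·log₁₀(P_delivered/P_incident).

mismatch loss ≈ 0.896 dB

Γ = (126 − 50)/(126 + 50) = 0.432
|Γ|² = 0.186, so P_del/P_inc = 1 − |Γ|² = 0.814
ML = −10·log₁₀(1 − |Γ|²)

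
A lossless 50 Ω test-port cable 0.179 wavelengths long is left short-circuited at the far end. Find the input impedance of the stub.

βl = 2π × 0.179 = 64.4°
tan(βl) = 2.09
For a short-circuited stub, Z_in = jZ_0·tan(βl)

Z_in ≈ +j105 Ω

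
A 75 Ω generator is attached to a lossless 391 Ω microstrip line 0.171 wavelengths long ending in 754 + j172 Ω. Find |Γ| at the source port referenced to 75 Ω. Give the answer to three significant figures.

βl = 2π × 0.171 = 61.6°
tan(βl) = 1.85
Z_in = Z_0·(Z_L + jZ_0·tanβl)/(Z_0 + jZ_L·tanβl) = 262 − j198 Ω
Γ_s = (Z_in − Z_s)/(Z_in + Z_s) = (187 − j198)/(337 − j198), |Γ_s| = 0.697

|Γ| ≈ 0.697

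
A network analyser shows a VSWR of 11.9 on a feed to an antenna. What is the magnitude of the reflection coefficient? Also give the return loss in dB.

|Γ| ≈ 0.845; return loss ≈ 1.46 dB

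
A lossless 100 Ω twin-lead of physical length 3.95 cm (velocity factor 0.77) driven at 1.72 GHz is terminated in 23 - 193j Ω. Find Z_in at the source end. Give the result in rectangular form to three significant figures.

λ = v/f = 0.77·c / 1.72 GHz = 0.134 m
βl = 2π·l/λ = 2π × 0.294 = 106°
tan(βl) = tan(106°) = -3.52
Z_in = Z_0·(Z_L + jZ_0·tanβl)/(Z_0 + jZ_L·tanβl)
     = 100·(23 − j545)/(-578 − j80.8)

Z_in ≈ 9.01 + j92.9 Ω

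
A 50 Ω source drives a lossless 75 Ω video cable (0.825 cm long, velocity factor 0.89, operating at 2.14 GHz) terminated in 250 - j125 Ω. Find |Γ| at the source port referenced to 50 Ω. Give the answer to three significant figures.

|Γ| ≈ 0.689

λ = v/f = 0.89·c / 2.14 GHz = 0.125 m
βl = 2π·l/λ = 2π × 0.0661 = 23.8°
tan(βl) = 0.441
Z_in = Z_0·(Z_L + jZ_0·tanβl)/(Z_0 + jZ_L·tanβl) = 57.7 − j102 Ω
Γ_s = (Z_in − Z_s)/(Z_in + Z_s) = (7.73 − j102)/(108 − j102), |Γ_s| = 0.689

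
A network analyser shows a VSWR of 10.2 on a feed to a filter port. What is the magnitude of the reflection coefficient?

|Γ| ≈ 0.821

|Γ| = (S − 1)/(S + 1) = (10.2 − 1)/(10.2 + 1) = 9.2/11.2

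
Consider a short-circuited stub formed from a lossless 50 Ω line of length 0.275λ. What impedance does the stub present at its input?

Z_in ≈ −j316 Ω

βl = 2π × 0.275 = 99°
tan(βl) = -6.31
For a short-circuited stub, Z_in = jZ_0·tan(βl)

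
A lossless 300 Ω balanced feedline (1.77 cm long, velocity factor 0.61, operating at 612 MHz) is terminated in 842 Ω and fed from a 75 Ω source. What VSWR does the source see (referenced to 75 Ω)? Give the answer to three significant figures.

λ = v/f = 0.61·c / 612 MHz = 0.299 m
βl = 2π·l/λ = 2π × 0.0592 = 21.3°
tan(βl) = 0.39
Z_in = Z_0·(Z_L + jZ_0·tanβl)/(Z_0 + jZ_L·tanβl) = 441 − j366 Ω
Γ_s = (Z_in − Z_s)/(Z_in + Z_s) = (366 − j366)/(516 − j366), |Γ_s| = 0.818
VSWR = (1 + |Γ_s|)/(1 − |Γ_s|)

VSWR ≈ 10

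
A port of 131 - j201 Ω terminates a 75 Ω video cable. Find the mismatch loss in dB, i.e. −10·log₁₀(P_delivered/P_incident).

Γ = (56 − j201)/(206 − j201), |Γ| = 0.725
|Γ|² = 0.526, so P_del/P_inc = 1 − |Γ|² = 0.474
ML = −10·log₁₀(1 − |Γ|²)

mismatch loss ≈ 3.24 dB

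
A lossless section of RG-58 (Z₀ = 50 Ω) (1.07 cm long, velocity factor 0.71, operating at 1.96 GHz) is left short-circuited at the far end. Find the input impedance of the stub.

λ = v/f = 0.71·c / 1.96 GHz = 0.109 m
βl = 2π·l/λ = 2π × 0.0985 = 35.4°
tan(βl) = 0.712
For a short-circuited stub, Z_in = jZ_0·tan(βl)

Z_in ≈ +j35.6 Ω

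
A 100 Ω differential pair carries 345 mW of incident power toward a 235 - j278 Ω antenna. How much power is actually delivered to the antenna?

|Γ| = |(135 − j278)/(335 − j278)| = 0.71
|Γ|² = 0.504
P_refl = |Γ|²·P_inc = 174 mW, P_del = (1 − |Γ|²)·P_inc = 171 mW

P_delivered ≈ 171 mW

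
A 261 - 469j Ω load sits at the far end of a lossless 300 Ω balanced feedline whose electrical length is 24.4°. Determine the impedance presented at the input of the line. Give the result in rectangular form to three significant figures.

Z_in ≈ 102 − j218 Ω

tan(βl) = tan(24.4°) = 0.454
Z_in = Z_0·(Z_L + jZ_0·tanβl)/(Z_0 + jZ_L·tanβl)
     = 300·(261 − j333)/(513 + j118)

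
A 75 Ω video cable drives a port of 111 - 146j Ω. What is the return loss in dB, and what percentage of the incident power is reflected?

Γ = (36 − j146)/(186 − j146), |Γ| = 0.636
RL = −20·log₁₀(0.636) = 3.93 dB
P_refl/P_inc = |Γ|² = 0.404

RL ≈ 3.93 dB; 40.4% of incident power reflected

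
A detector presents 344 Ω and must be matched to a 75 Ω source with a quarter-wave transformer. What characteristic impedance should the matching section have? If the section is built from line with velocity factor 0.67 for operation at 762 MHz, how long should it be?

Z_qwt ≈ 161 Ω; length ≈ 6.59 cm

Z_qwt = √(Z_0·R_L) = √(75 × 344) = √25800
λ = 0.67·c/f = 0.264 m, so l = λ/4 = 0.0659 m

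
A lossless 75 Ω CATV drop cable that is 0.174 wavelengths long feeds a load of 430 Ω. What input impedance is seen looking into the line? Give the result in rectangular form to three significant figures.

Z_in ≈ 16.5 − j37.3 Ω

βl = 2π × 0.174 = 62.6°
tan(βl) = tan(62.6°) = 1.93
Z_in = Z_0·(Z_L + jZ_0·tanβl)/(Z_0 + jZ_L·tanβl)
     = 75·(430 + j145)/(75 + j831)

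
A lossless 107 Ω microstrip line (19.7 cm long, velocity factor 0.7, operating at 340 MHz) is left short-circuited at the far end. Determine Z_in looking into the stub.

Z_in ≈ −j231 Ω

λ = v/f = 0.7·c / 340 MHz = 0.618 m
βl = 2π·l/λ = 2π × 0.319 = 115°
tan(βl) = -2.16
For a short-circuited stub, Z_in = jZ_0·tan(βl)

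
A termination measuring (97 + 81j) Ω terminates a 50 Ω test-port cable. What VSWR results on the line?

Γ = (Z_L − Z_0)/(Z_L + Z_0) = (47 + j81)/(147 + j81)
|Γ| = 93.6/168 = 0.558
VSWR = (1 + |Γ|)/(1 − |Γ|) = 1.56/0.442

VSWR ≈ 3.52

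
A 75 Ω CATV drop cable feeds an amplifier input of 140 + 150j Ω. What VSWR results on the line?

Γ = (Z_L − Z_0)/(Z_L + Z_0) = (65 + j150)/(215 + j150)
|Γ| = 163/262 = 0.624
VSWR = (1 + |Γ|)/(1 − |Γ|) = 1.62/0.376

VSWR ≈ 4.31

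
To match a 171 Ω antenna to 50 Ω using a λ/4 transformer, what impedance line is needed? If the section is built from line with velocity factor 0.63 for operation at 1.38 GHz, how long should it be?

Z_qwt ≈ 92.5 Ω; length ≈ 3.42 cm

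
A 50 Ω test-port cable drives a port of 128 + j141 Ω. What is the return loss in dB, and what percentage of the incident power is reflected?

Γ = (78 + j141)/(178 + j141), |Γ| = 0.71
RL = −20·log₁₀(0.71) = 2.98 dB
P_refl/P_inc = |Γ|² = 0.504

RL ≈ 2.98 dB; 50.4% of incident power reflected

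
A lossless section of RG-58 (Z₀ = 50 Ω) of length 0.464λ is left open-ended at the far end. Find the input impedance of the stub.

Z_in ≈ +j217 Ω

βl = 2π × 0.464 = 167°
tan(βl) = -0.23
For an open-ended stub, Z_in = −jZ_0·cot(βl) = −jZ_0/tan(βl)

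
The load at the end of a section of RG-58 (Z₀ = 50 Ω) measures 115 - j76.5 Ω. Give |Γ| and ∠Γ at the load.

Γ = (Z_L − Z_0)/(Z_L + Z_0) = (65 − j76.5)/(165 − j76.5)
|Γ| = 100/182 = 0.552

Γ ≈ 0.552 ∠ -24.8°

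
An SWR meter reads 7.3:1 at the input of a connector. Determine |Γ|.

|Γ| = (S − 1)/(S + 1) = (7.3 − 1)/(7.3 + 1) = 6.3/8.3

|Γ| ≈ 0.759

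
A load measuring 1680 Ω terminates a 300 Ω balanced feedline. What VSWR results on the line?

VSWR ≈ 5.6

Γ = (1680 − 300)/(1680 + 300) = 0.697
VSWR = (1 + 0.697)/(1 − 0.697)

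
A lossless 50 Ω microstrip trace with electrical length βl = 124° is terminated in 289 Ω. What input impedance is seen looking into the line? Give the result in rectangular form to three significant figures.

tan(βl) = tan(124°) = -1.48
Z_in = Z_0·(Z_L + jZ_0·tanβl)/(Z_0 + jZ_L·tanβl)
     = 50·(289 − j74.1)/(50 − j428)

Z_in ≈ 12.4 + j32.3 Ω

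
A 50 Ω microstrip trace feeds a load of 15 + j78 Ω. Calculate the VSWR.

Γ = (Z_L − Z_0)/(Z_L + Z_0) = (-35 + j78)/(65 + j78)
|Γ| = 85.5/102 = 0.842
VSWR = (1 + |Γ|)/(1 − |Γ|) = 1.84/0.158

VSWR ≈ 11.7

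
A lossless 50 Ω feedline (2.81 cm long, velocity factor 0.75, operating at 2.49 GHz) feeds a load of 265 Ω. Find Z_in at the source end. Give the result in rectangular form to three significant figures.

λ = v/f = 0.75·c / 2.49 GHz = 0.0904 m
βl = 2π·l/λ = 2π × 0.311 = 112°
tan(βl) = tan(112°) = -2.48
Z_in = Z_0·(Z_L + jZ_0·tanβl)/(Z_0 + jZ_L·tanβl)
     = 50·(265 − j124)/(50 − j658)

Z_in ≈ 10.9 + j19.3 Ω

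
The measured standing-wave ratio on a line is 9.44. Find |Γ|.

|Γ| ≈ 0.808

|Γ| = (S − 1)/(S + 1) = (9.44 − 1)/(9.44 + 1) = 8.44/10.4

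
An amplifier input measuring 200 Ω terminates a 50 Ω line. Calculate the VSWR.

VSWR ≈ 4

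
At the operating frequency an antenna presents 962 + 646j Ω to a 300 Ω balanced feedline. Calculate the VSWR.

Γ = (Z_L − Z_0)/(Z_L + Z_0) = (662 + j646)/(1262 + j646)
|Γ| = 925/1420 = 0.652
VSWR = (1 + |Γ|)/(1 − |Γ|) = 1.65/0.348

VSWR ≈ 4.75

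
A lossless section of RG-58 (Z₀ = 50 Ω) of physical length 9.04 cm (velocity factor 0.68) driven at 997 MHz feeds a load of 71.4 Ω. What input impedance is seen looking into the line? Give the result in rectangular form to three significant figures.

λ = v/f = 0.68·c / 997 MHz = 0.205 m
βl = 2π·l/λ = 2π × 0.442 = 159°
tan(βl) = tan(159°) = -0.383
Z_in = Z_0·(Z_L + jZ_0·tanβl)/(Z_0 + jZ_L·tanβl)
     = 50·(71.4 − j19.1)/(50 − j27.3)

Z_in ≈ 63 + j15.3 Ω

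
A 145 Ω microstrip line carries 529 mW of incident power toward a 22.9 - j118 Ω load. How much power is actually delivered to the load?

|Γ| = |(-122.1 − j118)/(167.9 − j118)| = 0.827
|Γ|² = 0.685
P_refl = |Γ|²·P_inc = 362 mW, P_del = (1 − |Γ|²)·P_inc = 167 mW

P_delivered ≈ 167 mW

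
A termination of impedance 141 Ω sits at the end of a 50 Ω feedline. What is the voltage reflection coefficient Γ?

Γ = 0.476

Γ = (Z_L − Z_0)/(Z_L + Z_0) = (141 − 50)/(141 + 50) = 91/191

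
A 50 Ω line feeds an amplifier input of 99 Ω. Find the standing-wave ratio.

VSWR ≈ 1.98

For a purely resistive load, VSWR = R_L/Z_0 or Z_0/R_L (whichever > 1) = 99/50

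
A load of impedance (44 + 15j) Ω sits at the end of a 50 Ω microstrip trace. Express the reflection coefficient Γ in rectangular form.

Γ = (Z_L − Z_0)/(Z_L + Z_0) = (-6 + j15)/(94 + j15)

Γ ≈ -0.0374 + j0.166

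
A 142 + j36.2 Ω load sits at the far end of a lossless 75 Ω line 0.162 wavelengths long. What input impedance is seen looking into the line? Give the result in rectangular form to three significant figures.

Z_in ≈ 54.4 − j42.4 Ω

βl = 2π × 0.162 = 58.3°
tan(βl) = tan(58.3°) = 1.62
Z_in = Z_0·(Z_L + jZ_0·tanβl)/(Z_0 + jZ_L·tanβl)
     = 75·(142 + j158)/(16.3 + j230)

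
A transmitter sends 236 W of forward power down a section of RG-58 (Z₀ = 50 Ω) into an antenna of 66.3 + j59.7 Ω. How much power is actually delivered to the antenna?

P_delivered ≈ 183 W

|Γ| = |(16.3 + j59.7)/(116.3 + j59.7)| = 0.473
|Γ|² = 0.224
P_refl = |Γ|²·P_inc = 52.9 W, P_del = (1 − |Γ|²)·P_inc = 183 W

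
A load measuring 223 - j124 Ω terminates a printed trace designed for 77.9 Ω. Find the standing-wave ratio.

VSWR ≈ 3.84

Γ = (Z_L − Z_0)/(Z_L + Z_0) = (145.1 − j124)/(300.9 − j124)
|Γ| = 191/325 = 0.586
VSWR = (1 + |Γ|)/(1 − |Γ|) = 1.59/0.414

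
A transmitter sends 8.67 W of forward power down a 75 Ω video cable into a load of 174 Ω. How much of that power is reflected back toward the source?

Γ = (174 − 75)/(174 + 75) = 0.398
|Γ|² = 0.158
P_refl = |Γ|²·P_inc = 1.37 W, P_del = (1 − |Γ|²)·P_inc = 7.3 W

P_reflected ≈ 1.37 W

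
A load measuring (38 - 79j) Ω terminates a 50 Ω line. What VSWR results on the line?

VSWR ≈ 5.17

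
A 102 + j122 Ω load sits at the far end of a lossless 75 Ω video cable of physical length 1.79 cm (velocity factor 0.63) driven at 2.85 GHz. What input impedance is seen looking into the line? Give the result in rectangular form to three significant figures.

Z_in ≈ 21.1 − j17.7 Ω

λ = v/f = 0.63·c / 2.85 GHz = 0.0663 m
βl = 2π·l/λ = 2π × 0.27 = 97.2°
tan(βl) = tan(97.2°) = -7.95
Z_in = Z_0·(Z_L + jZ_0·tanβl)/(Z_0 + jZ_L·tanβl)
     = 75·(102 − j474)/(1040 − j811)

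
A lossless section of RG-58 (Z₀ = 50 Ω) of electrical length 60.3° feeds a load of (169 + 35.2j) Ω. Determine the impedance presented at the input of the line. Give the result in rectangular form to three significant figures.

Z_in ≈ 19.6 − j29.3 Ω

tan(βl) = tan(60.3°) = 1.75
Z_in = Z_0·(Z_L + jZ_0·tanβl)/(Z_0 + jZ_L·tanβl)
     = 50·(169 + j123)/(-11.7 + j296)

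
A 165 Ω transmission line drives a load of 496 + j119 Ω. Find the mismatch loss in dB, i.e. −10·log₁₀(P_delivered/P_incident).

mismatch loss ≈ 1.39 dB

Γ = (331 + j119)/(661 + j119), |Γ| = 0.524
|Γ|² = 0.274, so P_del/P_inc = 1 − |Γ|² = 0.726
ML = −10·log₁₀(1 − |Γ|²)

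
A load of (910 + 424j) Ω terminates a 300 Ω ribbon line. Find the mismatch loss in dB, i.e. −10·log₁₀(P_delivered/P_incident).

Γ = (610 + j424)/(1210 + j424), |Γ| = 0.579
|Γ|² = 0.336, so P_del/P_inc = 1 − |Γ|² = 0.664
ML = −10·log₁₀(1 − |Γ|²)

mismatch loss ≈ 1.78 dB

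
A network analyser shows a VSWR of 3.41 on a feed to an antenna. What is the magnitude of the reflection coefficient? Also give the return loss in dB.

|Γ| = (S − 1)/(S + 1) = (3.41 − 1)/(3.41 + 1) = 2.41/4.41
RL = −20·log₁₀|Γ| = −20·log₁₀(0.546)

|Γ| ≈ 0.546; return loss ≈ 5.25 dB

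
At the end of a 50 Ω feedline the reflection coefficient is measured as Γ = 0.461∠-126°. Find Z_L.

Z_L ≈ 22.4 − j21.3 Ω

Z_L = Z_0·(1 + Γ)/(1 − Γ) = 50·(0.729 − j0.373)/(1.27 + j0.373)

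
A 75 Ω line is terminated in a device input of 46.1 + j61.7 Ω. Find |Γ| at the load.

Γ = (Z_L − Z_0)/(Z_L + Z_0) = (-28.9 + j61.7)/(121.1 + j61.7)
|Γ| = 68.1/136

|Γ| ≈ 0.501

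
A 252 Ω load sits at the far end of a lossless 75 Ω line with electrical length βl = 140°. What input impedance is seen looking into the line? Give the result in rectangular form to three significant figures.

tan(βl) = tan(140°) = -0.839
Z_in = Z_0·(Z_L + jZ_0·tanβl)/(Z_0 + jZ_L·tanβl)
     = 75·(252 − j62.9)/(75 − j211)

Z_in ≈ 48 + j72.4 Ω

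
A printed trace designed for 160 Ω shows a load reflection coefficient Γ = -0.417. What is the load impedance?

Z_L ≈ 65.8 Ω

Z_L = Z_0·(1 + Γ)/(1 − Γ) = 160·(0.583)/(1.42)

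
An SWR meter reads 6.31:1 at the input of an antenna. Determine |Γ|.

|Γ| = (S − 1)/(S + 1) = (6.31 − 1)/(6.31 + 1) = 5.31/7.31

|Γ| ≈ 0.726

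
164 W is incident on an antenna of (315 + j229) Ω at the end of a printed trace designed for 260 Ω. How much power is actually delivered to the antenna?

|Γ| = |(55 + j229)/(575 + j229)| = 0.381
|Γ|² = 0.145
P_refl = |Γ|²·P_inc = 23.7 W, P_del = (1 − |Γ|²)·P_inc = 140 W

P_delivered ≈ 140 W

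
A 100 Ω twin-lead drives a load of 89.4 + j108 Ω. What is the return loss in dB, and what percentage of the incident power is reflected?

Γ = (-10.6 + j108)/(189.4 + j108), |Γ| = 0.498
RL = −20·log₁₀(0.498) = 6.06 dB
P_refl/P_inc = |Γ|² = 0.248

RL ≈ 6.06 dB; 24.8% of incident power reflected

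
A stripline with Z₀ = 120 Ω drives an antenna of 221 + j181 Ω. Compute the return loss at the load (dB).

RL ≈ 5.4 dB

Γ = (101 + j181)/(341 + j181), |Γ| = 0.537
RL = −20·log₁₀|Γ| = −20·log₁₀(0.537)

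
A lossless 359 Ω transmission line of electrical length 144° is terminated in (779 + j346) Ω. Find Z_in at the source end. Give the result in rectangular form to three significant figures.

tan(βl) = tan(144°) = -0.727
Z_in = Z_0·(Z_L + jZ_0·tanβl)/(Z_0 + jZ_L·tanβl)
     = 359·(779 + j85.2)/(610 − j566)

Z_in ≈ 221 + j255 Ω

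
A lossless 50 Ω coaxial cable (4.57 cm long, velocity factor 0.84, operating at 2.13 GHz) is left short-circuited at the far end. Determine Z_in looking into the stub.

λ = v/f = 0.84·c / 2.13 GHz = 0.118 m
βl = 2π·l/λ = 2π × 0.386 = 139°
tan(βl) = -0.867
For a short-circuited stub, Z_in = jZ_0·tan(βl)

Z_in ≈ −j43.4 Ω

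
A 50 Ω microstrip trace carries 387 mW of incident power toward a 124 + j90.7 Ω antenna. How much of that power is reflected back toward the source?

P_reflected ≈ 138 mW

|Γ| = |(74 + j90.7)/(174 + j90.7)| = 0.597
|Γ|² = 0.356
P_refl = |Γ|²·P_inc = 138 mW, P_del = (1 − |Γ|²)·P_inc = 249 mW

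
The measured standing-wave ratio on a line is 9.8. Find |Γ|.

|Γ| = (S − 1)/(S + 1) = (9.8 − 1)/(9.8 + 1) = 8.8/10.8

|Γ| ≈ 0.815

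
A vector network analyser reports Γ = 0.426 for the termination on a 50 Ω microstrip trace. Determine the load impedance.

Z_L ≈ 124 Ω

Z_L = Z_0·(1 + Γ)/(1 − Γ) = 50·(1.43)/(0.574)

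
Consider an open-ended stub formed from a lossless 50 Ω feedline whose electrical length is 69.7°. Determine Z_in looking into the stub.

Z_in ≈ −j18.5 Ω

tan(βl) = 2.7
For an open-ended stub, Z_in = −jZ_0·cot(βl) = −jZ_0/tan(βl)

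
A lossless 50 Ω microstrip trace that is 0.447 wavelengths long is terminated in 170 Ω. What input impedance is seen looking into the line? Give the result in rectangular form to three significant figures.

Z_in ≈ 79.9 + j76.6 Ω

βl = 2π × 0.447 = 161°
tan(βl) = tan(161°) = -0.346
Z_in = Z_0·(Z_L + jZ_0·tanβl)/(Z_0 + jZ_L·tanβl)
     = 50·(170 − j17.3)/(50 − j58.8)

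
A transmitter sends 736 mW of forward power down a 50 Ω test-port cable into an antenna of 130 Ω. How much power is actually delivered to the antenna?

P_delivered ≈ 591 mW

Γ = (130 − 50)/(130 + 50) = 0.444
|Γ|² = 0.198
P_refl = |Γ|²·P_inc = 145 mW, P_del = (1 − |Γ|²)·P_inc = 591 mW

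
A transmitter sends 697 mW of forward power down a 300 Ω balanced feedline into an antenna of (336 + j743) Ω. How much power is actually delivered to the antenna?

|Γ| = |(36 + j743)/(636 + j743)| = 0.761
|Γ|² = 0.578
P_refl = |Γ|²·P_inc = 403 mW, P_del = (1 − |Γ|²)·P_inc = 294 mW

P_delivered ≈ 294 mW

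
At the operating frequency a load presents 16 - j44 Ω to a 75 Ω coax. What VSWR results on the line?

VSWR ≈ 6.36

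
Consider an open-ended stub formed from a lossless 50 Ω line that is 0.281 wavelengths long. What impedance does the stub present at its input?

Z_in ≈ +j9.86 Ω

βl = 2π × 0.281 = 101°
tan(βl) = -5.07
For an open-ended stub, Z_in = −jZ_0·cot(βl) = −jZ_0/tan(βl)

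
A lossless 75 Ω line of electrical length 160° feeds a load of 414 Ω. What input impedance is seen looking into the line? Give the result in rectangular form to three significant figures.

tan(βl) = tan(160°) = -0.364
Z_in = Z_0·(Z_L + jZ_0·tanβl)/(Z_0 + jZ_L·tanβl)
     = 75·(414 − j27.3)/(75 − j151)

Z_in ≈ 93.1 + j160 Ω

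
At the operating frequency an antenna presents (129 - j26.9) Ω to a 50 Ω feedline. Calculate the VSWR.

Γ = (Z_L − Z_0)/(Z_L + Z_0) = (79 − j26.9)/(179 − j26.9)
|Γ| = 83.5/181 = 0.461
VSWR = (1 + |Γ|)/(1 − |Γ|) = 1.46/0.539

VSWR ≈ 2.71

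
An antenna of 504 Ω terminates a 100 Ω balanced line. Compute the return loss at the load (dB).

RL ≈ 3.49 dB

Γ = (504 − 100)/(504 + 100) = 0.669
RL = −20·log₁₀|Γ| = −20·log₁₀(0.669)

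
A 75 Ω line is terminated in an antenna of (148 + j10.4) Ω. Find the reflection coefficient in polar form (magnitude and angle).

Γ ≈ 0.33 ∠ 5.44°

Γ = (Z_L − Z_0)/(Z_L + Z_0) = (73 + j10.4)/(223 + j10.4)
|Γ| = 73.7/223 = 0.33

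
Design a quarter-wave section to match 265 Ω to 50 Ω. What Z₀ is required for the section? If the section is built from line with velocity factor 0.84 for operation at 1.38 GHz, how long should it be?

Z_qwt = √(Z_0·R_L) = √(50 × 265) = √13250
λ = 0.84·c/f = 0.183 m, so l = λ/4 = 0.0457 m

Z_qwt ≈ 115 Ω; length ≈ 4.57 cm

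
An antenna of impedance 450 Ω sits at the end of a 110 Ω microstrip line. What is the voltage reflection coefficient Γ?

Γ = (Z_L − Z_0)/(Z_L + Z_0) = (450 − 110)/(450 + 110) = 340/560

Γ = 0.607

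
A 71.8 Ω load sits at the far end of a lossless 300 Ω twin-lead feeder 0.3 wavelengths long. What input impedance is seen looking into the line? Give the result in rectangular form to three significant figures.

Z_in ≈ 487 − j564 Ω

βl = 2π × 0.3 = 108°
tan(βl) = tan(108°) = -3.08
Z_in = Z_0·(Z_L + jZ_0·tanβl)/(Z_0 + jZ_L·tanβl)
     = 300·(71.8 − j923)/(300 − j221)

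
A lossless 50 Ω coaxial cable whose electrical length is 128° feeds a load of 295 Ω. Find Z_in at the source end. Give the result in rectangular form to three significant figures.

Z_in ≈ 13.4 + j37.3 Ω

tan(βl) = tan(128°) = -1.28
Z_in = Z_0·(Z_L + jZ_0·tanβl)/(Z_0 + jZ_L·tanβl)
     = 50·(295 − j64)/(50 − j378)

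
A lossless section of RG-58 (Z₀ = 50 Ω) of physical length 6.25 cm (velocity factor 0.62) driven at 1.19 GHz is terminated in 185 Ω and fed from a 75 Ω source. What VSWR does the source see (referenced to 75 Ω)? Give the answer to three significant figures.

VSWR ≈ 3.58

λ = v/f = 0.62·c / 1.19 GHz = 0.156 m
βl = 2π·l/λ = 2π × 0.4 = 144°
tan(βl) = -0.728
Z_in = Z_0·(Z_L + jZ_0·tanβl)/(Z_0 + jZ_L·tanβl) = 34.3 + j56 Ω
Γ_s = (Z_in − Z_s)/(Z_in + Z_s) = (-40.7 + j56)/(109 + j56), |Γ_s| = 0.564
VSWR = (1 + |Γ_s|)/(1 − |Γ_s|)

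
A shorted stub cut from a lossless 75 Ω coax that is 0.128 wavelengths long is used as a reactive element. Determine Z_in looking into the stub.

βl = 2π × 0.128 = 46.1°
tan(βl) = 1.04
For a shorted stub, Z_in = jZ_0·tan(βl)

Z_in ≈ +j77.9 Ω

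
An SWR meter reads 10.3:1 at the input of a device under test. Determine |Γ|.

|Γ| = (S − 1)/(S + 1) = (10.3 − 1)/(10.3 + 1) = 9.3/11.3

|Γ| ≈ 0.823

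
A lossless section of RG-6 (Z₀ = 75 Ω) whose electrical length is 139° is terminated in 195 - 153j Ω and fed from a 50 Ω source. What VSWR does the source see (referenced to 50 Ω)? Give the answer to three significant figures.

tan(βl) = -0.869
Z_in = Z_0·(Z_L + jZ_0·tanβl)/(Z_0 + jZ_L·tanβl) = 60 + j107 Ω
Γ_s = (Z_in − Z_s)/(Z_in + Z_s) = (10 + j107)/(110 + j107), |Γ_s| = 0.7
VSWR = (1 + |Γ_s|)/(1 − |Γ_s|)

VSWR ≈ 5.66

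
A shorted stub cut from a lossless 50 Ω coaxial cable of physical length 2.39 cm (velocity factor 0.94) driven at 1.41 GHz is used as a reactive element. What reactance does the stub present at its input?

λ = v/f = 0.94·c / 1.41 GHz = 0.2 m
βl = 2π·l/λ = 2π × 0.119 = 43°
tan(βl) = 0.933
For a shorted stub, Z_in = jZ_0·tan(βl)

X_in ≈ 46.7 Ω (inductive)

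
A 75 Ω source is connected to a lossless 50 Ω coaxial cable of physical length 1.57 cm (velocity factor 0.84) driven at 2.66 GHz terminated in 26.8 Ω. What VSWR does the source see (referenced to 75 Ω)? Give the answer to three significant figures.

VSWR ≈ 1.76

λ = v/f = 0.84·c / 2.66 GHz = 0.0947 m
βl = 2π·l/λ = 2π × 0.166 = 59.7°
tan(βl) = 1.71
Z_in = Z_0·(Z_L + jZ_0·tanβl)/(Z_0 + jZ_L·tanβl) = 57.1 + j33.1 Ω
Γ_s = (Z_in − Z_s)/(Z_in + Z_s) = (-17.9 + j33.1)/(132 + j33.1), |Γ_s| = 0.276
VSWR = (1 + |Γ_s|)/(1 − |Γ_s|)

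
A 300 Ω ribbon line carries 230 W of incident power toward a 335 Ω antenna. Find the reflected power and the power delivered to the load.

Γ = (335 − 300)/(335 + 300) = 0.0551
|Γ|² = 0.00304
P_refl = |Γ|²·P_inc = 0.699 W, P_del = (1 − |Γ|²)·P_inc = 229 W

P_reflected ≈ 0.699 W; P_delivered ≈ 229 W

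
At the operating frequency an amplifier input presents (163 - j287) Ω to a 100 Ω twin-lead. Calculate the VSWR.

Γ = (Z_L − Z_0)/(Z_L + Z_0) = (63 − j287)/(263 − j287)
|Γ| = 294/389 = 0.755
VSWR = (1 + |Γ|)/(1 − |Γ|) = 1.75/0.245

VSWR ≈ 7.16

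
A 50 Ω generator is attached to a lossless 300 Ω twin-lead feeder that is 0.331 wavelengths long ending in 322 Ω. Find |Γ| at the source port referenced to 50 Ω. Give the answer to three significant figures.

|Γ| ≈ 0.706

βl = 2π × 0.331 = 119°
tan(βl) = -1.79
Z_in = Z_0·(Z_L + jZ_0·tanβl)/(Z_0 + jZ_L·tanβl) = 289 + j17.4 Ω
Γ_s = (Z_in − Z_s)/(Z_in + Z_s) = (239 + j17.4)/(339 + j17.4), |Γ_s| = 0.706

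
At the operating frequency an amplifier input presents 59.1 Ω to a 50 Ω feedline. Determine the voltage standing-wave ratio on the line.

For a purely resistive load, VSWR = R_L/Z_0 or Z_0/R_L (whichever > 1) = 59.1/50

VSWR ≈ 1.18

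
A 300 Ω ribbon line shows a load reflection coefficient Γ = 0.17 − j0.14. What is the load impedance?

Z_L = Z_0·(1 + Γ)/(1 − Γ) = 300·(1.17 − j0.14)/(0.83 + j0.14)

Z_L ≈ 403 − j119 Ω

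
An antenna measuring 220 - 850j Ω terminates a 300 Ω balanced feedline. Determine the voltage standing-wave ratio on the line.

VSWR ≈ 13

Γ = (Z_L − Z_0)/(Z_L + Z_0) = (-80 − j850)/(520 − j850)
|Γ| = 854/996 = 0.857
VSWR = (1 + |Γ|)/(1 − |Γ|) = 1.86/0.143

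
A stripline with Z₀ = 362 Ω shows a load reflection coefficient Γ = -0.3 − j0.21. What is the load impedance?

Z_L ≈ 181 − j87.7 Ω

Z_L = Z_0·(1 + Γ)/(1 − Γ) = 362·(0.7 − j0.21)/(1.3 + j0.21)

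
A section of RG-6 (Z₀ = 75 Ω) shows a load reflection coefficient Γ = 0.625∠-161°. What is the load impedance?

Z_L = Z_0·(1 + Γ)/(1 − Γ) = 75·(0.409 − j0.203)/(1.59 + j0.203)

Z_L ≈ 17.8 − j11.9 Ω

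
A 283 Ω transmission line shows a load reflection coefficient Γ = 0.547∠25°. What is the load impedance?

Z_L ≈ 645 + j425 Ω

Z_L = Z_0·(1 + Γ)/(1 − Γ) = 283·(1.5 + j0.231)/(0.504 − j0.231)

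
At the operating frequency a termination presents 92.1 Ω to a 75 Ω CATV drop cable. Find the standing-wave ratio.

VSWR ≈ 1.23

Γ = (92.1 − 75)/(92.1 + 75) = 0.102
VSWR = (1 + 0.102)/(1 − 0.102)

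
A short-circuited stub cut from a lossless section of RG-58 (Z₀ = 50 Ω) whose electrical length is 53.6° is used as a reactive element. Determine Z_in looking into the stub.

tan(βl) = 1.36
For a short-circuited stub, Z_in = jZ_0·tan(βl)

Z_in ≈ +j67.8 Ω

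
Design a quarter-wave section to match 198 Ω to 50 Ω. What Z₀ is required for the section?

Z_qwt = √(Z_0·R_L) = √(50 × 198) = √9900

Z_qwt ≈ 99.5 Ω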